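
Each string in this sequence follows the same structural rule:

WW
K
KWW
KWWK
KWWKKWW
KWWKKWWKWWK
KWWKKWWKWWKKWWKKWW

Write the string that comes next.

KWWKKWWKWWKKWWKKWWKWWKKWWKWWK

This is a Fibonacci-style word recurrence s(k) = s(k−1)·s(k−2): e.g. K·WW = KWW.
So term 8 is KWWKKWWKWWKKWWKKWW·KWWKKWWKWWK.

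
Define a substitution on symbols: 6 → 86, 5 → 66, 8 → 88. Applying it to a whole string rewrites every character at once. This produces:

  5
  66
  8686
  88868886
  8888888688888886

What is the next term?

φ(8888888688888886) expands symbol-by-symbol to 88 88 88 88 88 88 88 86 88 88 88 88 88 88 88 86; joining the 16 pieces gives the next term.

88888888888888868888888888888886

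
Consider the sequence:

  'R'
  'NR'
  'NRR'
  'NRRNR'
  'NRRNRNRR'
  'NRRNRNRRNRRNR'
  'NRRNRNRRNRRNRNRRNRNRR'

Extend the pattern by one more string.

NRRNRNRRNRRNRNRRNRNRRNRRNRNRRNRRNR

Each term (from the third on) is the previous term followed by the one before it: term 3 = NR·R = NRR.
Continuing: NRRNRNRRNRRNRNRRNRNRR · NRRNRNRRNRRNR gives term 8.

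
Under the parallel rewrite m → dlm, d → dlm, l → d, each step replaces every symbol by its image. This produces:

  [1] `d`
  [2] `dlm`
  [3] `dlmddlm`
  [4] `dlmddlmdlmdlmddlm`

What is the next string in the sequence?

φ(dlmddlmdlmdlmddlm) expands symbol-by-symbol to dlm d dlm dlm dlm d dlm dlm d dlm dlm d dlm dlm dlm d dlm; joining the 17 pieces gives the next term.

dlmddlmdlmdlmddlmdlmddlmdlmddlmdlmdlmddlm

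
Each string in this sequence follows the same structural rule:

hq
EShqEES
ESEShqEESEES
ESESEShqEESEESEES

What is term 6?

s(k+1) = ES·s(k)·EES, so each term gains ES as a prefix and EES as a suffix.
From ESESEShqEESEESEES, 2 further steps: ESESEShqEESEESEES → ESESESEShqEESEESEESEES → (answer).

ESESESESEShqEESEESEESEESEES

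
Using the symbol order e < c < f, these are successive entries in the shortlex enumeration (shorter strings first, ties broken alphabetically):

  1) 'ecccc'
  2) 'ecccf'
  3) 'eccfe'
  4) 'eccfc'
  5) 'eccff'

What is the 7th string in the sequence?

ecfec

Continuing the enumeration 2 steps past eccff: eccff → ecfee → (answer).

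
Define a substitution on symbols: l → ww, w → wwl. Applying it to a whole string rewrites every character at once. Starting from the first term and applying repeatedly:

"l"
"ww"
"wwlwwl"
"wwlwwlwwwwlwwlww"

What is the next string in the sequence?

Rewriting the 16 symbols of wwlwwlwwwwlwwlww one by one yields wwl wwl ww wwl wwl ww wwl wwl wwl wwl ww wwl wwl ww wwl wwl; concatenated:

wwlwwlwwwwlwwlwwwwlwwlwwlwwlwwwwlwwlwwwwlwwl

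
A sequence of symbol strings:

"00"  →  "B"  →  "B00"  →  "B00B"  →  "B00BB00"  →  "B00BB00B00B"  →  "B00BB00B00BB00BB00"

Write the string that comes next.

Each term (from the third on) is the previous term followed by the one before it: term 3 = B·00 = B00.
The next term joins B00BB00B00BB00BB00 and B00BB00B00B.

B00BB00B00BB00BB00B00BB00B00B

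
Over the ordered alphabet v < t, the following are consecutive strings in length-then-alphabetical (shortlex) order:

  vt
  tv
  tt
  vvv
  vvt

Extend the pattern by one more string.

Find the rightmost character of vvt below t, bump it to the next letter, and reset everything to its right to v.

vtv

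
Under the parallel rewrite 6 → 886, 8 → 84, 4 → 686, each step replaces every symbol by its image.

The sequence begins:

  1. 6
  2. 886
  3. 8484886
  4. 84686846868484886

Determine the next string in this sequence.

8468688684886846868868488684686846868484886

φ(84686846868484886) expands symbol-by-symbol to 84 686 886 84 886 84 686 886 84 886 84 686 84 686 84 84 886; joining the 17 pieces gives the next term.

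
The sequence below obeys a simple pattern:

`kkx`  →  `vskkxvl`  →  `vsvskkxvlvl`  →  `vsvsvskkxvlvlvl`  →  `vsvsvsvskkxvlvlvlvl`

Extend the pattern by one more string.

vsvsvsvsvskkxvlvlvlvlvl

s(k+1) = vs·s(k)·vl, so each term gains vs as a prefix and vl as a suffix.
One more step from vsvsvsvskkxvlvlvlvl gives the answer.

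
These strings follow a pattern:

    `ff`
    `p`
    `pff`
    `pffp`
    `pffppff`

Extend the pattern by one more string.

pffppffpffp

This is a Fibonacci-style word recurrence s(k) = s(k−1)·s(k−2): e.g. p·ff = pff.
The next term joins pffppff and pffp.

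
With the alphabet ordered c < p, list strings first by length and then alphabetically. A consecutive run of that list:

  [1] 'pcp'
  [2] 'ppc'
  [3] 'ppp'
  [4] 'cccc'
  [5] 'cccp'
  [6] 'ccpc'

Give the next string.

The successor of ccpc increments the rightmost position that isn't already p and resets every position after it to c.

ccpp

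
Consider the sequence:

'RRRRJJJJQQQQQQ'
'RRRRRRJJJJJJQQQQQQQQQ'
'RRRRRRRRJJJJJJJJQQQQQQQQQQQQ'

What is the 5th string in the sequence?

Term n consists of 2n R's, followed by 2n J's, followed by 3n Q's, where the shown terms are n = 2, 3, 4.
At n = 6 the blocks have lengths 12, 12, 18.

RRRRRRRRRRRRJJJJJJJJJJJJQQQQQQQQQQQQQQQQQQ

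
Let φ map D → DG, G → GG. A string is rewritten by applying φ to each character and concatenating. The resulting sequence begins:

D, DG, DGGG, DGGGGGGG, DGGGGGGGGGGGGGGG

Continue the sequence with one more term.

DGGGGGGGGGGGGGGGGGGGGGGGGGGGGGGG

φ(DGGGGGGGGGGGGGGG) expands symbol-by-symbol to DG GG GG GG GG GG GG GG GG GG GG GG GG GG GG GG; joining the 16 pieces gives the next term.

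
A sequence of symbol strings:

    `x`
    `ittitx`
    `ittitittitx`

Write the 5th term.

The strings grow by a fixed prefix ittit each time.
From ittitittitx, 2 further steps: ittitittitx → ittitittitittitx → (answer).

ittitittitittitittitx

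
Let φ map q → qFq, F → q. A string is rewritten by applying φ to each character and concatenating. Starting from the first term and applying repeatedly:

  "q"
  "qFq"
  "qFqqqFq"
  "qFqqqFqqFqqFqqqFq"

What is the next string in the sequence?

φ(qFqqqFqqFqqFqqqFq) expands symbol-by-symbol to qFq q qFq qFq qFq q qFq qFq q qFq qFq q qFq qFq qFq q qFq; joining the 17 pieces gives the next term.

qFqqqFqqFqqFqqqFqqFqqqFqqFqqqFqqFqqFqqqFq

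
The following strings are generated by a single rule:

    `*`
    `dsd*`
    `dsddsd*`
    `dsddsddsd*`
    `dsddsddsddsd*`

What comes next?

The strings grow by a fixed prefix dsd each time.
So the next term is dsd·dsddsddsddsd*.

dsddsddsddsddsd*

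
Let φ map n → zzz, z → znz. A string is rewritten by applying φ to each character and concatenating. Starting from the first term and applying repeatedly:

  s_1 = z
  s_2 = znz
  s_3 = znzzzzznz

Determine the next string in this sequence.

znzzzzznzznzznzznzznzzzzznz

Rewriting each symbol of znzzzzznz: z→znz, n→zzz, z→znz, z→znz, z→znz, z→znz, z→znz, n→zzz, z→znz, which concatenates to znz zzz znz znz znz znz znz zzz znz.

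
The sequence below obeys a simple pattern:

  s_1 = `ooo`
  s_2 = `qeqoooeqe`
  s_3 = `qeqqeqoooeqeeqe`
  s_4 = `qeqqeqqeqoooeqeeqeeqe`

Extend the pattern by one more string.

s(k+1) = qeq·s(k)·eqe, so each term gains qeq as a prefix and eqe as a suffix.
So the next term is qeq·qeqqeqqeqoooeqeeqeeqe·eqe.

qeqqeqqeqqeqoooeqeeqeeqeeqe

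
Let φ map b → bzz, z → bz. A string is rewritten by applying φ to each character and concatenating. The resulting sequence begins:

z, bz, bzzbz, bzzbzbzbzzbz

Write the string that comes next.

Rewriting each symbol of bzzbzbzbzzbz: b→bzz, z→bz, z→bz, b→bzz, z→bz, b→bzz, z→bz, b→bzz, z→bz, z→bz, b→bzz, z→bz, which concatenates to bzz bz bz bzz bz bzz bz bzz bz bz bzz bz.

bzzbzbzbzzbzbzzbzbzzbzbzbzzbz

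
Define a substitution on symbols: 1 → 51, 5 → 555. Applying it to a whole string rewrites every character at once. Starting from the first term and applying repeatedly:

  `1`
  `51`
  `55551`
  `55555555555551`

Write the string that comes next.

Rewriting the 14 symbols of 55555555555551 one by one yields 555 555 555 555 555 555 555 555 555 555 555 555 555 51; concatenated:

55555555555555555555555555555555555555551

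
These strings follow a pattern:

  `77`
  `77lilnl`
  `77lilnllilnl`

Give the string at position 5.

77lilnllilnllilnllilnl

The strings grow by a fixed suffix lilnl each time.
From 77lilnllilnl, 2 further steps: 77lilnllilnl → 77lilnllilnllilnl → (answer).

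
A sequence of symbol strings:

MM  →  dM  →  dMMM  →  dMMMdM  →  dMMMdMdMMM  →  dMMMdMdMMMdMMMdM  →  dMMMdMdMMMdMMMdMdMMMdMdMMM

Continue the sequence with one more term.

This is a Fibonacci-style word recurrence s(k) = s(k−1)·s(k−2): e.g. dM·MM = dMMM.
The next term joins dMMMdMdMMMdMMMdMdMMMdMdMMM and dMMMdMdMMMdMMMdM.

dMMMdMdMMMdMMMdMdMMMdMdMMMdMMMdMdMMMdMMMdM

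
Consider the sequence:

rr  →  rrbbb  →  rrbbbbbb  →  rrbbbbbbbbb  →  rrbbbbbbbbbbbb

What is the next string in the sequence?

rrbbbbbbbbbbbbbbb

The strings grow by a fixed suffix bbb each time.
One more step from rrbbbbbbbbbbbb gives the answer.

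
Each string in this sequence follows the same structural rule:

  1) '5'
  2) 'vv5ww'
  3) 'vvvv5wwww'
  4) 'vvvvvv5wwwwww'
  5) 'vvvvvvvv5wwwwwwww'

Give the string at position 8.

Every step adds vv to the front and ww to the end of the previous string.
From vvvvvvvv5wwwwwwww, 3 further steps: vvvvvvvv5wwwwwwww → vvvvvvvvvv5wwwwwwwwww → vvvvvvvvvvvv5wwwwwwwwwwww → (answer).

vvvvvvvvvvvvvv5wwwwwwwwwwwwww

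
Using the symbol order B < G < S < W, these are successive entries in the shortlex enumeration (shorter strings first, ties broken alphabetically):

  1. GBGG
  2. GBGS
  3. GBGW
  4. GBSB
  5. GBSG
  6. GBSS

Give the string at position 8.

Stepping forward 2 times from GBSS: GBSS → GBSW, then the target.

GBWB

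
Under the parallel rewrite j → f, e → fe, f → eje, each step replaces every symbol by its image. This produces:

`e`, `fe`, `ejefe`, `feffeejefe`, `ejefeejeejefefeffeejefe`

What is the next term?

φ(ejefeejeejefefeffeejefe) expands symbol-by-symbol to fe f fe eje fe fe f fe fe f fe eje fe eje fe eje eje fe fe f fe eje fe; joining the 23 pieces gives the next term.

feffeejefefeffefeffeejefeejefeejeejefefeffeejefe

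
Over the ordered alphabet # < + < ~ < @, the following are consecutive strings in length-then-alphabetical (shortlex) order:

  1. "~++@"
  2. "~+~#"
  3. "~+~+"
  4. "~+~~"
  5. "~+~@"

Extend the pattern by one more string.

~+@#

The successor of ~+~@ increments the rightmost position that isn't already @ and resets every position after it to #.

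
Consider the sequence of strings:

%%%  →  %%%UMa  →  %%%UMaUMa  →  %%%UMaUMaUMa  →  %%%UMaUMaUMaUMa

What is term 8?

Each term is the previous one with UMa appended.
From %%%UMaUMaUMaUMa, 3 further steps: %%%UMaUMaUMaUMa → %%%UMaUMaUMaUMaUMa → %%%UMaUMaUMaUMaUMaUMa → (answer).

%%%UMaUMaUMaUMaUMaUMaUMa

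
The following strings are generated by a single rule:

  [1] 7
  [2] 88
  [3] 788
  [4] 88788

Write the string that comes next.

This is a Fibonacci-style word recurrence s(k) = s(k−2)·s(k−1): e.g. 7·88 = 788.
So term 5 is 788·88788.

78888788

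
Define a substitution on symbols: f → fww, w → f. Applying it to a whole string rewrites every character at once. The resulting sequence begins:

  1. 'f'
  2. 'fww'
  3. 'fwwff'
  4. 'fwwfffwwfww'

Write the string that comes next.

Rewriting each symbol of fwwfffwwfww: f→fww, w→f, w→f, f→fww, f→fww, f→fww, w→f, w→f, f→fww, w→f, w→f, which concatenates to fww f f fww fww fww f f fww f f.

fwwfffwwfwwfwwfffwwff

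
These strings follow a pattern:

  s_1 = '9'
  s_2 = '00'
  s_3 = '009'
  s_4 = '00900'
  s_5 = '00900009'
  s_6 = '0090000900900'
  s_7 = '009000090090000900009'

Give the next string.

This is a Fibonacci-style word recurrence s(k) = s(k−1)·s(k−2): e.g. 00·9 = 009.
So term 8 is 009000090090000900009·0090000900900.

0090000900900009000090090000900900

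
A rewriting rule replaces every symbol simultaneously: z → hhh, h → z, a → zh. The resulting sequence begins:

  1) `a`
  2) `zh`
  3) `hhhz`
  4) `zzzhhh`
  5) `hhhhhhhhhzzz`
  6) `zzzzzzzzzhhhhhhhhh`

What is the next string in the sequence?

Rewriting the 18 symbols of zzzzzzzzzhhhhhhhhh one by one yields hhh hhh hhh hhh hhh hhh hhh hhh hhh z z z z z z z z z; concatenated:

hhhhhhhhhhhhhhhhhhhhhhhhhhhzzzzzzzzz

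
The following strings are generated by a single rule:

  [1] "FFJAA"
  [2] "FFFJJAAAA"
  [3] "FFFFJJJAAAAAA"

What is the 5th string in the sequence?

Reading off run lengths: F runs 2, 3, 4; J runs 1, 2, 3; A runs 2, 4, 6 — each is linear in n (n = 1, 2, …).
At n = 5 the blocks have lengths 6, 5, 10.

FFFFFFJJJJJAAAAAAAAAA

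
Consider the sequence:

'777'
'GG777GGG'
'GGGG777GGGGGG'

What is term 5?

Each term wraps the previous one in GG on the left and GGG on the right.
From GGGG777GGGGGG, 2 further steps: GGGG777GGGGGG → GGGGGG777GGGGGGGGG → (answer).

GGGGGGGG777GGGGGGGGGGGG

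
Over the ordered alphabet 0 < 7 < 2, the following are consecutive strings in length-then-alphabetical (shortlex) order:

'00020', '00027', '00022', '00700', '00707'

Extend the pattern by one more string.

Find the rightmost character of 00707 below 2, bump it to the next letter, and reset everything to its right to 0.

00702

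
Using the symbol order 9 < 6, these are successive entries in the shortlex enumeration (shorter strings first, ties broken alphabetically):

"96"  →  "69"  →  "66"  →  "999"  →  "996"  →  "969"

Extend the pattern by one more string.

Treat 969 as a base-2 numeral over the given alphabet and add one, carrying through any trailing 6's.

966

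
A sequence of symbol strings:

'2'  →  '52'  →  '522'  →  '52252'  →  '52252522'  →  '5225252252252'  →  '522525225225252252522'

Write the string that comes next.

From term 3 onward, concatenate the last term with the second-to-last: 52·2 = 522, 522·52 = 52252, …
So term 8 is 522525225225252252522·5225252252252.

5225252252252522525225225252252252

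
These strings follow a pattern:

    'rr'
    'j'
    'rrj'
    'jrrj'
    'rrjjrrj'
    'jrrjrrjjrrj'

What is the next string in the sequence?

Each term (from the third on) is the two preceding terms concatenated in order: term 3 = rr·j = rrj.
The next term joins rrjjrrj and jrrjrrjjrrj.

rrjjrrjjrrjrrjjrrj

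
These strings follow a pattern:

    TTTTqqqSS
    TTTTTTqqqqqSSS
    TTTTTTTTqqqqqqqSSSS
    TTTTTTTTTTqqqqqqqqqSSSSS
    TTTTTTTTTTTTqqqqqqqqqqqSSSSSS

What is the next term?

Reading off run lengths: T runs 4, 6, 8, 10, 12; q runs 3, 5, 7, 9, 11; S runs 2, 3, 4, 5, 6 — each is linear in n (n = 1, 2, …).
At n = 6 the blocks have lengths 14, 13, 7.

TTTTTTTTTTTTTTqqqqqqqqqqqqqSSSSSSS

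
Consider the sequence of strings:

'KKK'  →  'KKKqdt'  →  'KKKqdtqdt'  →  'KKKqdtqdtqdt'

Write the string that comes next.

KKKqdtqdtqdtqdt

The strings grow by a fixed suffix qdt each time.
So the next term is KKKqdtqdtqdt·qdt.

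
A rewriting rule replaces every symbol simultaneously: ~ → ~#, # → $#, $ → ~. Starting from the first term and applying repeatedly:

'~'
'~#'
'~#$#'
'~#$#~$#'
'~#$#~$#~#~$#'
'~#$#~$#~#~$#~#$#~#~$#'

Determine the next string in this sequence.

~#$#~$#~#~$#~#$#~#~$#~#$#~$#~#$#~#~$#

Applying the rule to each of the 21 symbols of ~#$#~$#~#~$#~#$#~#~$# gives the pieces ~# $# ~ $# ~# ~ $# ~# $# ~# ~ $# ~# $# ~ $# ~# $# ~# ~ $#, which concatenate to the answer.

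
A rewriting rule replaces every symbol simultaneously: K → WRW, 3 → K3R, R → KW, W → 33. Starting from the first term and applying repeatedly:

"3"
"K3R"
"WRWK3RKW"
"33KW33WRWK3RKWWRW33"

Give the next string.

Applying the rule to each of the 19 symbols of 33KW33WRWK3RKWWRW33 gives the pieces K3R K3R WRW 33 K3R K3R 33 KW 33 WRW K3R KW WRW 33 33 KW 33 K3R K3R, which concatenate to the answer.

K3RK3RWRW33K3RK3R33KW33WRWK3RKWWRW3333KW33K3RK3R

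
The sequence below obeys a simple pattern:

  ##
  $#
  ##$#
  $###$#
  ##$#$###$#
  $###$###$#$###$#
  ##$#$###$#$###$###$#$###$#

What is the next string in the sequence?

Each term (from the third on) is the two preceding terms concatenated in order: term 3 = ##·$# = ##$#.
Continuing: $###$###$#$###$# · ##$#$###$#$###$###$#$###$# gives term 8.

$###$###$#$###$###$#$###$#$###$###$#$###$#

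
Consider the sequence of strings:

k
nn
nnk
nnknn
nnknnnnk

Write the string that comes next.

nnknnnnknnknn

Each term (from the third on) is the previous term followed by the one before it: term 3 = nn·k = nnk.
Continuing: nnknnnnk · nnknn gives term 6.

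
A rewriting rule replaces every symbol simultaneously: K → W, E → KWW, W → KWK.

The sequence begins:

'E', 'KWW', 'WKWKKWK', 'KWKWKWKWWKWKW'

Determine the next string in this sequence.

Applying the rule to each of the 13 symbols of KWKWKWKWWKWKW gives the pieces W KWK W KWK W KWK W KWK KWK W KWK W KWK, which concatenate to the answer.

WKWKWKWKWKWKWKWKKWKWKWKWKWK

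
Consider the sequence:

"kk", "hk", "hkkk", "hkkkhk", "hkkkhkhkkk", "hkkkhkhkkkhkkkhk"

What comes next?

This is a Fibonacci-style word recurrence s(k) = s(k−1)·s(k−2): e.g. hk·kk = hkkk.
So term 7 is hkkkhkhkkkhkkkhk·hkkkhkhkkk.

hkkkhkhkkkhkkkhkhkkkhkhkkk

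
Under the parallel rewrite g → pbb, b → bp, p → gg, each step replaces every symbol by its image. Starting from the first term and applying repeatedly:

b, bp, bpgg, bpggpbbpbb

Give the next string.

bpggpbbpbbggbpbpggbpbp

Rewriting each symbol of bpggpbbpbb: b→bp, p→gg, g→pbb, g→pbb, p→gg, b→bp, b→bp, p→gg, b→bp, b→bp, which concatenates to bp gg pbb pbb gg bp bp gg bp bp.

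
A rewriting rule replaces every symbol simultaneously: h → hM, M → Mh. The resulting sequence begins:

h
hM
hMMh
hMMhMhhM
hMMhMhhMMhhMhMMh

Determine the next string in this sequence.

Replace each of the 16 characters of hMMhMhhMMhhMhMMh in place — hM Mh Mh hM Mh hM hM Mh Mh hM hM Mh hM Mh Mh hM — and concatenate.

hMMhMhhMMhhMhMMhMhhMhMMhhMMhMhhM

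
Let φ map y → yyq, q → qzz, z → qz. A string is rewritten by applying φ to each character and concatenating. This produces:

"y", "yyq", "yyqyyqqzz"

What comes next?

yyqyyqqzzyyqyyqqzzqzzqzqz

Rewriting each symbol of yyqyyqqzz: y→yyq, y→yyq, q→qzz, y→yyq, y→yyq, q→qzz, q→qzz, z→qz, z→qz, which concatenates to yyq yyq qzz yyq yyq qzz qzz qz qz.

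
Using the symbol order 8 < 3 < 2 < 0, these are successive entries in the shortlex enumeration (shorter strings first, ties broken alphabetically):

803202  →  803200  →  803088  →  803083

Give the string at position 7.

Continuing the enumeration 3 steps past 803083: 803083 → 803082 → 803080 → (answer).

803038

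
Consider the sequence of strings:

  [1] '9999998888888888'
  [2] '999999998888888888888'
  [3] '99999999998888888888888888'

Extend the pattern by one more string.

Reading off run lengths: 9 runs 6, 8, 10; 8 runs 10, 13, 16 — each is linear in n, where the shown terms are n = 3, 4, 5.
For the next term, n = 6, so the run lengths are 12, 19.

9999999999998888888888888888888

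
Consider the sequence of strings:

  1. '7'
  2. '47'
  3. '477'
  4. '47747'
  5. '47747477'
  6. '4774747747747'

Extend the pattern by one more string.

From term 3 onward, concatenate the last term with the second-to-last: 47·7 = 477, 477·47 = 47747, …
The next term joins 4774747747747 and 47747477.

477474774774747747477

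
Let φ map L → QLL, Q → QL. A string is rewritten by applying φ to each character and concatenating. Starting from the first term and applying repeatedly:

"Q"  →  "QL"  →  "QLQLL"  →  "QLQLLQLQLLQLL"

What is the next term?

Rewriting the 13 symbols of QLQLLQLQLLQLL one by one yields QL QLL QL QLL QLL QL QLL QL QLL QLL QL QLL QLL; concatenated:

QLQLLQLQLLQLLQLQLLQLQLLQLLQLQLLQLL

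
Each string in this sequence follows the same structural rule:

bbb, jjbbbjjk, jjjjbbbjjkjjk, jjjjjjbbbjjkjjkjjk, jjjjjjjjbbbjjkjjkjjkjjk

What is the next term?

Each term wraps the previous one in jj on the left and jjk on the right.
So the next term is jj·jjjjjjjjbbbjjkjjkjjkjjk·jjk.

jjjjjjjjjjbbbjjkjjkjjkjjkjjk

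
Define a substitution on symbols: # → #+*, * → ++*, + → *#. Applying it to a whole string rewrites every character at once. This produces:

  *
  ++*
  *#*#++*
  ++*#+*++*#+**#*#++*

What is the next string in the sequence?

Rewriting the 19 symbols of ++*#+*++*#+**#*#++* one by one yields *# *# ++* #+* *# ++* *# *# ++* #+* *# ++* ++* #+* ++* #+* *# *# ++*; concatenated:

*#*#++*#+**#++**#*#++*#+**#++*++*#+*++*#+**#*#++*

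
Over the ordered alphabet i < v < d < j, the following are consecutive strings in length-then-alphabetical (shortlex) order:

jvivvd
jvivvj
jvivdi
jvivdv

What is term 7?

Advancing 3 positions from jvivdv through jvivdv → jvivdd → jvivdj reaches term 7.

jvivji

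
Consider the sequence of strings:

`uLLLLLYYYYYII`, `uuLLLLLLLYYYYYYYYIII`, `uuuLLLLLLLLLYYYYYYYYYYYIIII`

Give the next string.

Term n consists of n-1 u's, followed by 2n+1 L's, followed by 3n-1 Y's, followed by n I's, where the shown terms are n = 2, 3, 4.
Setting n = 5 gives 4, 11, 14, 5 characters in each block.

uuuuLLLLLLLLLLLYYYYYYYYYYYYYYIIIII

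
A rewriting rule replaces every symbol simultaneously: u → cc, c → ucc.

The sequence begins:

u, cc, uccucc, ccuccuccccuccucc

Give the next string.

φ(ccuccuccccuccucc) expands symbol-by-symbol to ucc ucc cc ucc ucc cc ucc ucc ucc ucc cc ucc ucc cc ucc ucc; joining the 16 pieces gives the next term.

uccuccccuccuccccuccuccuccuccccuccuccccuccucc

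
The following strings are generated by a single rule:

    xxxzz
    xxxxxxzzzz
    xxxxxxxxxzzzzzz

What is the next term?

Term n consists of 3n x's, followed by 2n z's (n = 1, 2, …).
At n = 4 the blocks have lengths 12, 8.

xxxxxxxxxxxxzzzzzzzz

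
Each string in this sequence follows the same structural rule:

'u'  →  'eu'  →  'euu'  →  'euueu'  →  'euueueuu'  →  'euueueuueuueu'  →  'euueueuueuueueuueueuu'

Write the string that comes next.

From term 3 onward, concatenate the last term with the second-to-last: eu·u = euu, euu·eu = euueu, …
Continuing: euueueuueuueueuueueuu · euueueuueuueu gives term 8.

euueueuueuueueuueueuueuueueuueuueu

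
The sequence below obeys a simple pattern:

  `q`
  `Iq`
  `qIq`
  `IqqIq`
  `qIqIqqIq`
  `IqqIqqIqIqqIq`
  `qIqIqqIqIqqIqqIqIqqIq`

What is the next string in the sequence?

IqqIqqIqIqqIqqIqIqqIqIqqIqqIqIqqIq

From term 3 onward, concatenate the second-to-last term with the last: q·Iq = qIq, Iq·qIq = IqqIq, …
So term 8 is IqqIqqIqIqqIq·qIqIqqIqIqqIqqIqIqqIq.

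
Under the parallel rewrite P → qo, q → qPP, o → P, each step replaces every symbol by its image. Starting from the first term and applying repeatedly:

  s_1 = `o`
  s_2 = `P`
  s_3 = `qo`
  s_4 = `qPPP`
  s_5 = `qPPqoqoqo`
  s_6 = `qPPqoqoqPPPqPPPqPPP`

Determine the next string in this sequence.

qPPqoqoqPPPqPPPqPPqoqoqoqPPqoqoqoqPPqoqoqo

Applying the rule to each of the 19 symbols of qPPqoqoqPPPqPPPqPPP gives the pieces qPP qo qo qPP P qPP P qPP qo qo qo qPP qo qo qo qPP qo qo qo, which concatenate to the answer.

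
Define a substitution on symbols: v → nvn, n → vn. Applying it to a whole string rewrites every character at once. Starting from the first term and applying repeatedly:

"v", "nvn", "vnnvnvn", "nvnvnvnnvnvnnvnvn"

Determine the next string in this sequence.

Rewriting the 17 symbols of nvnvnvnnvnvnnvnvn one by one yields vn nvn vn nvn vn nvn vn vn nvn vn nvn vn vn nvn vn nvn vn; concatenated:

vnnvnvnnvnvnnvnvnvnnvnvnnvnvnvnnvnvnnvnvn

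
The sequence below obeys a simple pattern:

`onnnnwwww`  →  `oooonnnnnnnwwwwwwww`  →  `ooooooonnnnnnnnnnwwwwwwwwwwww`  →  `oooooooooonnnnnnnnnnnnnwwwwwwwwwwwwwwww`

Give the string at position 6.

Reading off run lengths: o runs 1, 4, 7, 10; n runs 4, 7, 10, 13; w runs 4, 8, 12, 16 — each is linear in n (n = 1, 2, …).
For term 6, n = 6, so the run lengths are 16, 19, 24.

oooooooooooooooonnnnnnnnnnnnnnnnnnnwwwwwwwwwwwwwwwwwwwwwwww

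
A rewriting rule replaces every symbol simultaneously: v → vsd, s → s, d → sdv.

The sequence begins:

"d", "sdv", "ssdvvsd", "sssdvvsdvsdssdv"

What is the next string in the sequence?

Replace each of the 15 characters of sssdvvsdvsdssdv in place — s s s sdv vsd vsd s sdv vsd s sdv s s sdv vsd — and concatenate.

ssssdvvsdvsdssdvvsdssdvsssdvvsd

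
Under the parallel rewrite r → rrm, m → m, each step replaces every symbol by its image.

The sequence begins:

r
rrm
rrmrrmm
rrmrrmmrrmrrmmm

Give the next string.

Replace each of the 15 characters of rrmrrmmrrmrrmmm in place — rrm rrm m rrm rrm m m rrm rrm m rrm rrm m m m — and concatenate.

rrmrrmmrrmrrmmmrrmrrmmrrmrrmmmm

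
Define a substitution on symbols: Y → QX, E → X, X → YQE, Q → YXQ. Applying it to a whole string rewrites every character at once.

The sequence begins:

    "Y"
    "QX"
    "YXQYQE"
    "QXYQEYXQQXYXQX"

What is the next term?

Rewriting the 14 symbols of QXYQEYXQQXYXQX one by one yields YXQ YQE QX YXQ X QX YQE YXQ YXQ YQE QX YQE YXQ YQE; concatenated:

YXQYQEQXYXQXQXYQEYXQYXQYQEQXYQEYXQYQE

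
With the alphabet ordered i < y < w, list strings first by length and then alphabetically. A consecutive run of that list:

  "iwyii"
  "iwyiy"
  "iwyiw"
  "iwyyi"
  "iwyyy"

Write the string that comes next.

iwyyw

Find the rightmost character of iwyyy below w, bump it to the next letter, and reset everything to its right to i.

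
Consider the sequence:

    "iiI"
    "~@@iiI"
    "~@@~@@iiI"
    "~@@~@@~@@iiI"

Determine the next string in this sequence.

~@@~@@~@@~@@iiI

The strings grow by a fixed prefix ~@@ each time.
One more step from ~@@~@@~@@iiI gives the answer.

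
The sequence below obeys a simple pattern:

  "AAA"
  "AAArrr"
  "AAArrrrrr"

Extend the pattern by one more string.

The strings grow by a fixed suffix rrr each time.
Applying this once more to AAArrrrrr:

AAArrrrrrrrr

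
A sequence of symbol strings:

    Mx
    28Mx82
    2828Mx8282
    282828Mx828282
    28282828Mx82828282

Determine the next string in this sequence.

2828282828Mx8282828282

Every step adds 28 to the front and 82 to the end of the previous string.
One more step from 28282828Mx82828282 gives the answer.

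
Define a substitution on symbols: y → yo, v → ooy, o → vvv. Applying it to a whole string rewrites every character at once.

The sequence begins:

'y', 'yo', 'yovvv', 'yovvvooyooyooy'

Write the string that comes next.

Replace each of the 14 characters of yovvvooyooyooy in place — yo vvv ooy ooy ooy vvv vvv yo vvv vvv yo vvv vvv yo — and concatenate.

yovvvooyooyooyvvvvvvyovvvvvvyovvvvvvyo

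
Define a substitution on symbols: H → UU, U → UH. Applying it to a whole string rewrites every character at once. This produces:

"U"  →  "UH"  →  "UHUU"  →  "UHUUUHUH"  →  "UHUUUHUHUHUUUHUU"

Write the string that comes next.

φ(UHUUUHUHUHUUUHUU) expands symbol-by-symbol to UH UU UH UH UH UU UH UU UH UU UH UH UH UU UH UH; joining the 16 pieces gives the next term.

UHUUUHUHUHUUUHUUUHUUUHUHUHUUUHUH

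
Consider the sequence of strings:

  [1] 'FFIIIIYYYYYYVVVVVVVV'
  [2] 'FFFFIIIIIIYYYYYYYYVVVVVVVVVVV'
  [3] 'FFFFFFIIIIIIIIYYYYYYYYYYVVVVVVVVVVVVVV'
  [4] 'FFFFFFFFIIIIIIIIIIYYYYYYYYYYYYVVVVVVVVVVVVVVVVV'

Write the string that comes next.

Term n consists of 2n-2 F's, followed by 2n I's, followed by 2n+2 Y's, followed by 3n+2 V's, where the shown terms are n = 2, 3, 4, 5.
Setting n = 6 gives 10, 12, 14, 20 characters in each block.

FFFFFFFFFFIIIIIIIIIIIIYYYYYYYYYYYYYYVVVVVVVVVVVVVVVVVVVV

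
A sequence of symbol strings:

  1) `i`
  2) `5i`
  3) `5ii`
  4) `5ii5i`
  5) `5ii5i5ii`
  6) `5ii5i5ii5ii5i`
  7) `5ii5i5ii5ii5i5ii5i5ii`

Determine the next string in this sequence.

5ii5i5ii5ii5i5ii5i5ii5ii5i5ii5ii5i

From term 3 onward, concatenate the last term with the second-to-last: 5i·i = 5ii, 5ii·5i = 5ii5i, …
So term 8 is 5ii5i5ii5ii5i5ii5i5ii·5ii5i5ii5ii5i.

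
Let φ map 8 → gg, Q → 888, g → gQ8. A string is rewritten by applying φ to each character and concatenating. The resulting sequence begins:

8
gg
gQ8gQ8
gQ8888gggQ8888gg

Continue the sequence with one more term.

gQ8888gggggggggQ8gQ8gQ8888gggggggggQ8gQ8

Replace each of the 16 characters of gQ8888gggQ8888gg in place — gQ8 888 gg gg gg gg gQ8 gQ8 gQ8 888 gg gg gg gg gQ8 gQ8 — and concatenate.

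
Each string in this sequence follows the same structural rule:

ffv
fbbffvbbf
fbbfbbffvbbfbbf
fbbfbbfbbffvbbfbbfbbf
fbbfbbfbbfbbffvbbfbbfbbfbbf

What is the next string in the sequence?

fbbfbbfbbfbbfbbffvbbfbbfbbfbbfbbf

s(k+1) = fbb·s(k)·bbf, so each term gains fbb as a prefix and bbf as a suffix.
One more step from fbbfbbfbbfbbffvbbfbbfbbfbbf gives the answer.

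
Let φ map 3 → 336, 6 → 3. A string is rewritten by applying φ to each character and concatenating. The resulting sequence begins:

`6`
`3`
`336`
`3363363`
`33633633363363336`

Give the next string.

33633633363363336336336333633633363363363

φ(33633633363363336) expands symbol-by-symbol to 336 336 3 336 336 3 336 336 336 3 336 336 3 336 336 336 3; joining the 17 pieces gives the next term.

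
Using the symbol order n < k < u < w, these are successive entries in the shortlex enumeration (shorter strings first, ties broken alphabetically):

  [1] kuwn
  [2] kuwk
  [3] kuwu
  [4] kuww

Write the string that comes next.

kwnn

Treat kuww as a base-4 numeral over the given alphabet and add one, carrying through any trailing w's.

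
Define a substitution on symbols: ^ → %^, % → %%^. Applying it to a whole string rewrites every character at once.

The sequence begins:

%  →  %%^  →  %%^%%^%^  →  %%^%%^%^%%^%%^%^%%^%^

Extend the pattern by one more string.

%%^%%^%^%%^%%^%^%%^%^%%^%%^%^%%^%%^%^%%^%^%%^%%^%^%%^%^

φ(%%^%%^%^%%^%%^%^%%^%^) expands symbol-by-symbol to %%^ %%^ %^ %%^ %%^ %^ %%^ %^ %%^ %%^ %^ %%^ %%^ %^ %%^ %^ %%^ %%^ %^ %%^ %^; joining the 21 pieces gives the next term.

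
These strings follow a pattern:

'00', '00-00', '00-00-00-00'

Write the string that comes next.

Every step duplicates the string with '-' between the halves.
Doubling 00-00-00-00 with '-' between the halves:

00-00-00-00-00-00-00-00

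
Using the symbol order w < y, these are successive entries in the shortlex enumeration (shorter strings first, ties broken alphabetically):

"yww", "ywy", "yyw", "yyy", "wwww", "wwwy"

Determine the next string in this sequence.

wwyw

Treat wwwy as a base-2 numeral over the given alphabet and add one, carrying through any trailing y's.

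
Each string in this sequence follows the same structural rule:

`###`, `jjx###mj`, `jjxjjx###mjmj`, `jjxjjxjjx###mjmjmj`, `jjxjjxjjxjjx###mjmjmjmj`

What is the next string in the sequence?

Every step adds jjx to the front and mj to the end of the previous string.
Applying this once more to jjxjjxjjxjjx###mjmjmjmj:

jjxjjxjjxjjxjjx###mjmjmjmjmj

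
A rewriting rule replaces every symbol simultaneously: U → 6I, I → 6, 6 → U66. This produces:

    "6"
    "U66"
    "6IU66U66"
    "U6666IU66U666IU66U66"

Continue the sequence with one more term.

Applying the rule to each of the 20 symbols of U6666IU66U666IU66U66 gives the pieces 6I U66 U66 U66 U66 6 6I U66 U66 6I U66 U66 U66 6 6I U66 U66 6I U66 U66, which concatenate to the answer.

6IU66U66U66U6666IU66U666IU66U66U6666IU66U666IU66U66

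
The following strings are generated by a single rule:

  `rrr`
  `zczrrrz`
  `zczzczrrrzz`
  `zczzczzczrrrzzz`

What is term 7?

zczzczzczzczzczzczrrrzzzzzz

s(k+1) = zcz·s(k)·z, so each term gains zcz as a prefix and z as a suffix.
From zczzczzczrrrzzz, 3 further steps: zczzczzczrrrzzz → zczzczzczzczrrrzzzz → zczzczzczzczzczrrrzzzzz → (answer).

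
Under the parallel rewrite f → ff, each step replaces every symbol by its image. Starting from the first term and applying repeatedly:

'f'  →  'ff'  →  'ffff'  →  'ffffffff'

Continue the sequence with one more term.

ffffffffffffffff

Apply φ to ffffffff symbol by symbol: f→ff, f→ff, f→ff, f→ff, f→ff, f→ff, f→ff, f→ff; joined: ff ff ff ff ff ff ff ff.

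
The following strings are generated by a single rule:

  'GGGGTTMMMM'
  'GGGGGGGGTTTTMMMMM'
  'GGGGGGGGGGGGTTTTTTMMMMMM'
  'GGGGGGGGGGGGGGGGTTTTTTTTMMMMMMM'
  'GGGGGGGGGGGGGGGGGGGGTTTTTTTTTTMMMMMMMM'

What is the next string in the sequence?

GGGGGGGGGGGGGGGGGGGGGGGGTTTTTTTTTTTTMMMMMMMMM

Each string has the form G^{4n} T^{2n} M^{n+3} (n = 1, 2, …).
At n = 6 the blocks have lengths 24, 12, 9.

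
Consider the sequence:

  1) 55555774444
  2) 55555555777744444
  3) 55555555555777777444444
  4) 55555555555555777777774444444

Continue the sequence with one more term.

55555555555555555777777777744444444

Term n consists of 3n+2 5's, followed by 2n 7's, followed by n+3 4's (n = 1, 2, …).
At n = 5 the blocks have lengths 17, 10, 8.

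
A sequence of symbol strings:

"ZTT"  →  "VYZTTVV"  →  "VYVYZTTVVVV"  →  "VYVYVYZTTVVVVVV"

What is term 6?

Every step adds VY to the front and VV to the end of the previous string.
From VYVYVYZTTVVVVVV, 2 further steps: VYVYVYZTTVVVVVV → VYVYVYVYZTTVVVVVVVV → (answer).

VYVYVYVYVYZTTVVVVVVVVVV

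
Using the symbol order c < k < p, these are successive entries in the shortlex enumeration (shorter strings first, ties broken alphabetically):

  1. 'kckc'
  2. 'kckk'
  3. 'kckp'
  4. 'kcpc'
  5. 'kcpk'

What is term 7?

kkcc

Advancing 2 positions from kcpk through kcpk → kcpp reaches term 7.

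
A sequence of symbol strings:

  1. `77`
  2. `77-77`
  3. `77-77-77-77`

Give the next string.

Each string is two copies of the previous one joined by '-'.
So the next term is two copies of 77-77-77-77 with '-' between the halves.

77-77-77-77-77-77-77-77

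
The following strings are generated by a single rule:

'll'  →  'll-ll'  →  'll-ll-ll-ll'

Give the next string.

Every step duplicates the string with '-' between the halves.
Doubling ll-ll-ll-ll with '-' between the halves:

ll-ll-ll-ll-ll-ll-ll-ll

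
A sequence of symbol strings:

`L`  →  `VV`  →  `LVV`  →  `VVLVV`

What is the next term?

LVVVVLVV

This is a Fibonacci-style word recurrence s(k) = s(k−2)·s(k−1): e.g. L·VV = LVV.
Continuing: LVV · VVLVV gives term 5.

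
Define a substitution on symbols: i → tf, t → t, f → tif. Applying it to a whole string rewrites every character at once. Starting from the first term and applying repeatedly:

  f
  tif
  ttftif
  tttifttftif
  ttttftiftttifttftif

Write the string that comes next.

Rewriting the 19 symbols of ttttftiftttifttftif one by one yields t t t t tif t tf tif t t t tf tif t t tif t tf tif; concatenated:

tttttifttftifttttftiftttifttftif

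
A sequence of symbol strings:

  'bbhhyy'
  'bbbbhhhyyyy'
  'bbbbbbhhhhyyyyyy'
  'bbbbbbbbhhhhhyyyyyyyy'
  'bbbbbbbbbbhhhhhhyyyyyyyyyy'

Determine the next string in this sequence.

Term n consists of 2n b's, followed by n+1 h's, followed by 2n y's (n = 1, 2, …).
Setting n = 6 gives 12, 7, 12 characters in each block.

bbbbbbbbbbbbhhhhhhhyyyyyyyyyyyy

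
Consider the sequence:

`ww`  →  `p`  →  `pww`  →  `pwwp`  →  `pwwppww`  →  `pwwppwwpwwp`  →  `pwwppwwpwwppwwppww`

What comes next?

Each term (from the third on) is the previous term followed by the one before it: term 3 = p·ww = pww.
So term 8 is pwwppwwpwwppwwppww·pwwppwwpwwp.

pwwppwwpwwppwwppwwpwwppwwpwwp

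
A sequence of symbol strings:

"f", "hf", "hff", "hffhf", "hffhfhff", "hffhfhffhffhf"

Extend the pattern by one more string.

From term 3 onward, concatenate the last term with the second-to-last: hf·f = hff, hff·hf = hffhf, …
So term 7 is hffhfhffhffhf·hffhfhff.

hffhfhffhffhfhffhfhff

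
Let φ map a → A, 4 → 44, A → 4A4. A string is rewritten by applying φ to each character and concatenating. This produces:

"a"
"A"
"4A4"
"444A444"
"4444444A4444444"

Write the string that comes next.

444444444444444A444444444444444

Applying the rule to each of the 15 symbols of 4444444A4444444 gives the pieces 44 44 44 44 44 44 44 4A4 44 44 44 44 44 44 44, which concatenate to the answer.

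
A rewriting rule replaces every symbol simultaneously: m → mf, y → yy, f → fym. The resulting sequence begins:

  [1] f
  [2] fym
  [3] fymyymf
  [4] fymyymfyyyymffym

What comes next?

fymyymfyyyymffymyyyyyyyymffymfymyymf

Replace each of the 16 characters of fymyymfyyyymffym in place — fym yy mf yy yy mf fym yy yy yy yy mf fym fym yy mf — and concatenate.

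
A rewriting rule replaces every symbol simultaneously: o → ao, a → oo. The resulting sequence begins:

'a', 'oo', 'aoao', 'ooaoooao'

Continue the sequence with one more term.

Apply φ to ooaoooao symbol by symbol: o→ao, o→ao, a→oo, o→ao, o→ao, o→ao, a→oo, o→ao; joined: ao ao oo ao ao ao oo ao.

aoaoooaoaoaoooao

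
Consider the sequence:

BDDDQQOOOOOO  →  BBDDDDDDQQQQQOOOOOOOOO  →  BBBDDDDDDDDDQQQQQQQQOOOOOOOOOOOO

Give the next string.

The n-th term is n B's then 3n D's then 3n-1 Q's then 3n+3 O's (n = 1, 2, …).
Setting n = 4 gives 4, 12, 11, 15 characters in each block.

BBBBDDDDDDDDDDDDQQQQQQQQQQQOOOOOOOOOOOOOOO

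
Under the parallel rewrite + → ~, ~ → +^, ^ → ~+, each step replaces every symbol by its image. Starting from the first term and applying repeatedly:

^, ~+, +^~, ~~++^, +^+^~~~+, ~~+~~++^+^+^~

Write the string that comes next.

φ(~~+~~++^+^+^~) expands symbol-by-symbol to +^ +^ ~ +^ +^ ~ ~ ~+ ~ ~+ ~ ~+ +^; joining the 13 pieces gives the next term.

+^+^~+^+^~~~+~~+~~++^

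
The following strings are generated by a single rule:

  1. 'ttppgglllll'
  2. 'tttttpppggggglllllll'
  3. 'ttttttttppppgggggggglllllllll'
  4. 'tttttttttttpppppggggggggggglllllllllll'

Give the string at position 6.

tttttttttttttttttpppppppggggggggggggggggglllllllllllllll

The n-th term is 3n-1 t's then n+1 p's then 3n-1 g's then 2n+3 l's (n = 1, 2, …).
At n = 6 the blocks have lengths 17, 7, 17, 15.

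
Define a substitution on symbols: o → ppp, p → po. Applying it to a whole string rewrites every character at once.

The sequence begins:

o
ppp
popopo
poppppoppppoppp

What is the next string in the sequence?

Applying the rule to each of the 15 symbols of poppppoppppoppp gives the pieces po ppp po po po po ppp po po po po ppp po po po, which concatenate to the answer.

poppppopopopoppppopopopoppppopopo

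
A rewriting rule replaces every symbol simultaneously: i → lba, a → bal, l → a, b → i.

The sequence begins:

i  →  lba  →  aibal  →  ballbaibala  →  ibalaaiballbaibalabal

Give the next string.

lbaibalabalballbaibalaaiballbaibalabalibala

Applying the rule to each of the 21 symbols of ibalaaiballbaibalabal gives the pieces lba i bal a bal bal lba i bal a a i bal lba i bal a bal i bal a, which concatenate to the answer.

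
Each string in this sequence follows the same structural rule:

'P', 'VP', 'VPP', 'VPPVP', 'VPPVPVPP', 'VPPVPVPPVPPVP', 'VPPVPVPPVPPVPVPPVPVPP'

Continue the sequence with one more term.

From term 3 onward, concatenate the last term with the second-to-last: VP·P = VPP, VPP·VP = VPPVP, …
Continuing: VPPVPVPPVPPVPVPPVPVPP · VPPVPVPPVPPVP gives term 8.

VPPVPVPPVPPVPVPPVPVPPVPPVPVPPVPPVP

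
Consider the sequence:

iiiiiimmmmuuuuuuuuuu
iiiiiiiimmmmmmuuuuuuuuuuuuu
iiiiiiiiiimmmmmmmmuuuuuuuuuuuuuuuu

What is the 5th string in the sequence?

iiiiiiiiiiiiiimmmmmmmmmmmmuuuuuuuuuuuuuuuuuuuuuu

Term n consists of 2n i's, followed by 2n-2 m's, followed by 3n+1 u's, where the shown terms are n = 3, 4, 5.
At n = 7 the blocks have lengths 14, 12, 22.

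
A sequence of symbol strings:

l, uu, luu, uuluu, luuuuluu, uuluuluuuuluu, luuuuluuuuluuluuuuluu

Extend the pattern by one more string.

From term 3 onward, concatenate the second-to-last term with the last: l·uu = luu, uu·luu = uuluu, …
Continuing: uuluuluuuuluu · luuuuluuuuluuluuuuluu gives term 8.

uuluuluuuuluuluuuuluuuuluuluuuuluu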